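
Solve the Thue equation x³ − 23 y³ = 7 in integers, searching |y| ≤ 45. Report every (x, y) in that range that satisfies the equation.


The equation is x³ - 23y³ = 7. For fixed y, x³ = 23·y³ + 7, so a solution requires the RHS to be a perfect cube.
Strategy: iterate y from -45 to 45, compute RHS = 23·y³ + 7, and check whether it is a (positive or negative) perfect cube.
Check small values of y:
  y = 0: RHS = 7 is not a perfect cube.
  y = 1: RHS = 30 is not a perfect cube.
  y = -1: RHS = -16 is not a perfect cube.
  y = 2: RHS = 191 is not a perfect cube.
  y = -2: RHS = -177 is not a perfect cube.
  y = 3: RHS = 628 is not a perfect cube.
  y = -3: RHS = -614 is not a perfect cube.
Continuing the search up to |y| = 45 finds no solutions either.
No (x, y) in the scanned range satisfies the equation.

No integer solutions with |y| ≤ 45.


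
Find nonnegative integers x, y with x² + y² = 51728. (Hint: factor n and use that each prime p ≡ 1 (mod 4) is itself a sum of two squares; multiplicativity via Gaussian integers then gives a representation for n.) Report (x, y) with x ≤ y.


Step 1: Factor n = 51728 = 2^4 · 53 · 61.
Step 2: Check the mod-4 condition on each prime factor: 2 = 2 (special); 53 ≡ 1 (mod 4), exponent 1; 61 ≡ 1 (mod 4), exponent 1.
All primes ≡ 3 (mod 4) appear to even exponent (or don't appear), so by the two-squares theorem n IS expressible as a sum of two squares.
Step 3: Build a representation. Group n = k² · m with k = 4 and m = 53 · 61 = 3233 (a product of primes ≡ 1 (mod 4)); a representation of m scales to one of n via (k·x)² + (k·y)² = k²(x² + y²). Each prime p ≡ 1 (mod 4) is itself a sum of two squares; find a² by testing p − a² for a perfect square:
  53: 53 − 1² = 52, 53 − 2² = 49 = 7² ⇒ 53 = 2² + 7².
  61: 61 − 1² = 60, 61 − 2² = 57, 61 − 3² = 52, 61 − 4² = 45, 61 − 5² = 36 = 6² ⇒ 61 = 5² + 6².
  Combine using the Brahmagupta–Fibonacci identity (a² + b²)(c² + d²) = (ac − bd)² + (ad + bc)² = (ac + bd)² + (ad − bc)²:
  53 · 61 = 3233: from (2² + 7²)(5² + 6²), take (2·5 − 7·6, 2·6 + 7·5) = (10 − 42, 12 + 35) = (-32, 47); dropping signs (only squares matter) gives (32, 47); check 32² + 47² = 1024 + 2209 = 3233 ✓.
  Scale by k = 4: (4·32, 4·47) = (128, 188).
Step 4: Order so x ≤ y and verify: 128² + 188² = 16384 + 35344 = 51728 = n. ✓

n = 51728 = 128² + 188² (one valid representation with x ≤ y).


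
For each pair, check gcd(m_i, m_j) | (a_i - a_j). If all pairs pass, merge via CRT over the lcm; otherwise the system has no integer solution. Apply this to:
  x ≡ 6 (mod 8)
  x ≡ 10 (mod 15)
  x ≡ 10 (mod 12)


Moduli 8, 15, 12 are not pairwise coprime, so CRT works modulo lcm(m_i) when all pairwise compatibility conditions hold.
Pairwise compatibility: gcd(m_i, m_j) must divide a_i - a_j for every pair.
Merge one congruence at a time:
  Start: x ≡ 6 (mod 8).
  Combine with x ≡ 10 (mod 15): gcd(8, 15) = 1; 10 - 6 = 4, which IS divisible by 1, so compatible.
    Write x = 6 + 8·t and substitute into x ≡ 10 (mod 15): 8·t ≡ 10 − 6 = 4 (mod 15).
    The inverse of 8 mod 15 is 2 (since 8·2 = 16 = 1·15 + 1), so t ≡ 2·4 = 8 ≡ 8 (mod 15).
    Then x = 6 + 8·8 = 70, valid modulo lcm(8, 15) = 120: x ≡ 70 (mod 120).
  Combine with x ≡ 10 (mod 12): gcd(120, 12) = 12; 10 - 70 = -60, which IS divisible by 12, so compatible.
    Write x = 70 + 120·t and substitute into x ≡ 10 (mod 12): 120·t ≡ 10 − 70 = -60 (mod 12).
    Divide the congruence (and modulus) by g = 12: 10·t ≡ -5 (mod 1).
    Modulo 1 every t works; take t = 0.
    Then x = 70 + 120·0 = 70, valid modulo lcm(120, 12) = 120: x ≡ 70 (mod 120).
Verify: 70 mod 8 = 6, 70 mod 15 = 10, 70 mod 12 = 10.

x ≡ 70 (mod 120).


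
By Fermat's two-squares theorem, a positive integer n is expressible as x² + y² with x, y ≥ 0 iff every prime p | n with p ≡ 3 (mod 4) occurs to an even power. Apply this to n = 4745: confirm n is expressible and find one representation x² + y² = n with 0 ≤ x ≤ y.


Step 1: Factor n = 4745 = 5 · 13 · 73.
Step 2: Check the mod-4 condition on each prime factor: 5 ≡ 1 (mod 4), exponent 1; 13 ≡ 1 (mod 4), exponent 1; 73 ≡ 1 (mod 4), exponent 1.
All primes ≡ 3 (mod 4) appear to even exponent (or don't appear), so by the two-squares theorem n IS expressible as a sum of two squares.
Step 3: Build a representation. Here n = 5 · 13 · 73 is a product of primes ≡ 1 (mod 4). Each prime p ≡ 1 (mod 4) is itself a sum of two squares; find a² by testing p − a² for a perfect square:
  5: 5 − 1² = 4 = 2² ⇒ 5 = 1² + 2².
  13: 13 − 1² = 12, 13 − 2² = 9 = 3² ⇒ 13 = 2² + 3².
  73: 73 − 1² = 72, 73 − 2² = 69, 73 − 3² = 64 = 8² ⇒ 73 = 3² + 8².
  Combine using the Brahmagupta–Fibonacci identity (a² + b²)(c² + d²) = (ac − bd)² + (ad + bc)² = (ac + bd)² + (ad − bc)²:
  5 · 13 = 65: from (1² + 2²)(2² + 3²), take (1·2 − 2·3, 1·3 + 2·2) = (2 − 6, 3 + 4) = (-4, 7); dropping signs (only squares matter) gives (4, 7); check 4² + 7² = 16 + 49 = 65 ✓.
  65 · 73 = 4745: from (4² + 7²)(3² + 8²), take (4·3 − 7·8, 4·8 + 7·3) = (12 − 56, 32 + 21) = (-44, 53); dropping signs (only squares matter) gives (44, 53); check 44² + 53² = 1936 + 2809 = 4745 ✓.
Step 4: Order so x ≤ y and verify: 44² + 53² = 1936 + 2809 = 4745 = n. ✓

n = 4745 = 44² + 53² (one valid representation with x ≤ y).


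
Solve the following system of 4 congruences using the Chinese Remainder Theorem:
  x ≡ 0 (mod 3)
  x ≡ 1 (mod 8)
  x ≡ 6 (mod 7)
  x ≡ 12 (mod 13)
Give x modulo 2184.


Product of moduli M = 3 · 8 · 7 · 13 = 2184.
Merge one congruence at a time:
  Start: x ≡ 0 (mod 3).
  Combine with x ≡ 1 (mod 8); new modulus lcm = 24.
    Write x = 0 + 3·t and substitute into x ≡ 1 (mod 8): 3·t ≡ 1 − 0 = 1 (mod 8).
    The inverse of 3 mod 8 is 3 (since 3·3 = 9 = 1·8 + 1), so t ≡ 3·1 = 3 ≡ 3 (mod 8).
    Then x = 0 + 3·3 = 9, valid modulo lcm(3, 8) = 24: x ≡ 9 (mod 24).
  Combine with x ≡ 6 (mod 7); new modulus lcm = 168.
    Write x = 9 + 24·t and substitute into x ≡ 6 (mod 7): 24·t ≡ 6 − 9 = -3 (mod 7).
    Reduce coefficients mod 7: 3·t ≡ 4 (mod 7).
    The inverse of 3 mod 7 is 5 (since 3·5 = 15 = 2·7 + 1), so t ≡ 5·4 = 20 ≡ 6 (mod 7).
    Then x = 9 + 24·6 = 153, valid modulo lcm(24, 7) = 168: x ≡ 153 (mod 168).
  Combine with x ≡ 12 (mod 13); new modulus lcm = 2184.
    Write x = 153 + 168·t and substitute into x ≡ 12 (mod 13): 168·t ≡ 12 − 153 = -141 (mod 13).
    Reduce coefficients mod 13: 12·t ≡ 2 (mod 13).
    The inverse of 12 mod 13 is 12 (since 12·12 = 144 = 11·13 + 1), so t ≡ 12·2 = 24 ≡ 11 (mod 13).
    Then x = 153 + 168·11 = 2001, valid modulo lcm(168, 13) = 2184: x ≡ 2001 (mod 2184).
Verify against each original: 2001 mod 3 = 0, 2001 mod 8 = 1, 2001 mod 7 = 6, 2001 mod 13 = 12.

x ≡ 2001 (mod 2184).


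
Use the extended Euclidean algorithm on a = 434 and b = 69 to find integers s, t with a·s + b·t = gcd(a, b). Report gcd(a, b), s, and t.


Euclidean algorithm on (434, 69) — divide until remainder is 0:
  434 = 6 · 69 + 20
  69 = 3 · 20 + 9
  20 = 2 · 9 + 2
  9 = 4 · 2 + 1
  2 = 2 · 1 + 0
gcd(434, 69) = 1.
Track Bezout coefficients alongside the remainders: start with r₀ = 434 = a·1 + b·0 (s = 1, t = 0) and r₁ = 69 = a·0 + b·1 (s = 0, t = 1); each new remainder r_{k+1} = r_{k-1} − q_k·r_k inherits s_{k+1} = s_{k-1} − q_k·s_k, t_{k+1} = t_{k-1} − q_k·t_k, so r_k = a·s_k + b·t_k at every step:
  q = 6: r = 20, s = 1 − 6·0 = 1, t = 0 − 6·1 = -6  (check: 434·1 + 69·(-6) = 20)
  q = 3: r = 9, s = 0 − 3·1 = -3, t = 1 − 3·(-6) = 19  (check: 434·(-3) + 69·19 = 9)
  q = 2: r = 2, s = 1 − 2·(-3) = 7, t = -6 − 2·19 = -44  (check: 434·7 + 69·(-44) = 2)
  q = 4: r = 1, s = -3 − 4·7 = -31, t = 19 − 4·(-44) = 195  (check: 434·(-31) + 69·195 = 1)
The row with r = 1 (the gcd) gives the Bezout coefficients s = -31, t = 195.
Result: 434 · (-31) + 69 · (195) = 1.

gcd(434, 69) = 1; s = -31, t = 195 (check: 434·(-31) + 69·195 = 1).


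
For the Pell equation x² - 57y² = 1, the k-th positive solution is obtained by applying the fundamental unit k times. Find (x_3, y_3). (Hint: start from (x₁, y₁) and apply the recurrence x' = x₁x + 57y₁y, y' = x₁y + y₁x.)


Step 1: Find the fundamental solution (x₁, y₁) of x² - 57y² = 1.
  Expand √57 as a continued fraction. a₀ = ⌊√57⌋ = 7; iterate m_{k+1} = d_k·a_k − m_k, d_{k+1} = (57 − m_{k+1}²)/d_k, a_{k+1} = ⌊(a₀ + m_{k+1})/d_{k+1}⌋ (starting m₀ = 0, d₀ = 1), with convergents p_k = a_k·p_{k-1} + p_{k-2}, q_k = a_k·q_{k-1} + q_{k-2} (p₋₁ = 1, q₋₁ = 0):
  k = 0: a₀ = 7; p₀/q₀ = 7/1; p₀² − 57·q₀² = 49 − 57 = -8.
  k = 1: m = 7, d = 8, a = ⌊(7 + 7)/8⌋ = 1; p/q = (1·7 + 1)/(1·1 + 0) = 8/1; p² − 57·q² = 64 − 57 = 7.
  k = 2: m = 1, d = 7, a = ⌊(7 + 1)/7⌋ = 1; p/q = (1·8 + 7)/(1·1 + 1) = 15/2; p² − 57·q² = 225 − 228 = -3.
  k = 3: m = 6, d = 3, a = ⌊(7 + 6)/3⌋ = 4; p/q = (4·15 + 8)/(4·2 + 1) = 68/9; p² − 57·q² = 4624 − 4617 = 7.
  k = 4: m = 6, d = 7, a = ⌊(7 + 6)/7⌋ = 1; p/q = (1·68 + 15)/(1·9 + 2) = 83/11; p² − 57·q² = 6889 − 6897 = -8.
  k = 5: m = 1, d = 8, a = ⌊(7 + 1)/8⌋ = 1; p/q = (1·83 + 68)/(1·11 + 9) = 151/20; p² − 57·q² = 22801 − 22800 = 1.
  The first convergent with p² − 57·q² = 1 gives the fundamental solution (x₁, y₁) = (151, 20).
Step 2: Apply the recurrence (x_{n+1}, y_{n+1}) = (x₁x_n + 57y₁y_n, x₁y_n + y₁x_n) repeatedly.
  From (x_1, y_1) = (151, 20): x_2 = 151·151 + 57·20·20 = 45601; y_2 = 151·20 + 20·151 = 6040.
  From (x_2, y_2) = (45601, 6040): x_3 = 151·45601 + 57·20·6040 = 13771351; y_3 = 151·6040 + 20·45601 = 1824060.
Step 3: Verify x_3² - 57·y_3² = 189650108365201 - 189650108365200 = 1 (should be 1). ✓

(x_1, y_1) = (151, 20); (x_3, y_3) = (13771351, 1824060).


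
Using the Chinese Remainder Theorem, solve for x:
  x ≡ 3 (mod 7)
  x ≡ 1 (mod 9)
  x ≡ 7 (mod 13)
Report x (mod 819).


Moduli 7, 9, 13 are pairwise coprime; by CRT there is a unique solution modulo M = 7 · 9 · 13 = 819.
Solve pairwise, accumulating the modulus:
  Start with x ≡ 3 (mod 7).
  Combine with x ≡ 1 (mod 9): since gcd(7, 9) = 1, we get a unique residue mod 63.
    Write x = 3 + 7·t and substitute into x ≡ 1 (mod 9): 7·t ≡ 1 − 3 = -2 (mod 9).
    Reduce coefficients mod 9: 7·t ≡ 7 (mod 9).
    The inverse of 7 mod 9 is 4 (since 7·4 = 28 = 3·9 + 1), so t ≡ 4·7 = 28 ≡ 1 (mod 9).
    Then x = 3 + 7·1 = 10, valid modulo lcm(7, 9) = 63: x ≡ 10 (mod 63).
  Combine with x ≡ 7 (mod 13): since gcd(63, 13) = 1, we get a unique residue mod 819.
    Write x = 10 + 63·t and substitute into x ≡ 7 (mod 13): 63·t ≡ 7 − 10 = -3 (mod 13).
    Reduce coefficients mod 13: 11·t ≡ 10 (mod 13).
    The inverse of 11 mod 13 is 6 (since 11·6 = 66 = 5·13 + 1), so t ≡ 6·10 = 60 ≡ 8 (mod 13).
    Then x = 10 + 63·8 = 514, valid modulo lcm(63, 13) = 819: x ≡ 514 (mod 819).
Verify: 514 mod 7 = 3 ✓, 514 mod 9 = 1 ✓, 514 mod 13 = 7 ✓.

x ≡ 514 (mod 819).


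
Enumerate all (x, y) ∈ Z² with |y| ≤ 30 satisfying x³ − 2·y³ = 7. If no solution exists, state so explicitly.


The equation is x³ - 2y³ = 7. For fixed y, x³ = 2·y³ + 7, so a solution requires the RHS to be a perfect cube.
Strategy: iterate y from -30 to 30, compute RHS = 2·y³ + 7, and check whether it is a (positive or negative) perfect cube.
Check small values of y:
  y = 0: RHS = 7 is not a perfect cube.
  y = 1: RHS = 9 is not a perfect cube.
  y = -1: RHS = 5 is not a perfect cube.
  y = 2: RHS = 23 is not a perfect cube.
  y = -2: RHS = -9 is not a perfect cube.
  y = 3: RHS = 61 is not a perfect cube.
  y = -3: RHS = -47 is not a perfect cube.
Continuing the search up to |y| = 30 finds no solutions either.
No (x, y) in the scanned range satisfies the equation.

No integer solutions with |y| ≤ 30.


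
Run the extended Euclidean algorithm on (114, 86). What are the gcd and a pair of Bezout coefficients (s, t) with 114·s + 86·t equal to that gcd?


Euclidean algorithm on (114, 86) — divide until remainder is 0:
  114 = 1 · 86 + 28
  86 = 3 · 28 + 2
  28 = 14 · 2 + 0
gcd(114, 86) = 2.
Track Bezout coefficients alongside the remainders: start with r₀ = 114 = a·1 + b·0 (s = 1, t = 0) and r₁ = 86 = a·0 + b·1 (s = 0, t = 1); each new remainder r_{k+1} = r_{k-1} − q_k·r_k inherits s_{k+1} = s_{k-1} − q_k·s_k, t_{k+1} = t_{k-1} − q_k·t_k, so r_k = a·s_k + b·t_k at every step:
  q = 1: r = 28, s = 1 − 1·0 = 1, t = 0 − 1·1 = -1  (check: 114·1 + 86·(-1) = 28)
  q = 3: r = 2, s = 0 − 3·1 = -3, t = 1 − 3·(-1) = 4  (check: 114·(-3) + 86·4 = 2)
The row with r = 2 (the gcd) gives the Bezout coefficients s = -3, t = 4.
Result: 114 · (-3) + 86 · (4) = 2.

gcd(114, 86) = 2; s = -3, t = 4 (check: 114·(-3) + 86·4 = 2).


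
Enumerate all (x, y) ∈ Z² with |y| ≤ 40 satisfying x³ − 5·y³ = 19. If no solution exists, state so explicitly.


The equation is x³ - 5y³ = 19. For fixed y, x³ = 5·y³ + 19, so a solution requires the RHS to be a perfect cube.
Strategy: iterate y from -40 to 40, compute RHS = 5·y³ + 19, and check whether it is a (positive or negative) perfect cube.
Check small values of y:
  y = 0: RHS = 19 is not a perfect cube.
  y = 1: RHS = 24 is not a perfect cube.
  y = -1: RHS = 14 is not a perfect cube.
  y = 2: RHS = 59 is not a perfect cube.
  y = -2: RHS = -21 is not a perfect cube.
  y = 3: RHS = 154 is not a perfect cube.
  y = -3: RHS = -116 is not a perfect cube.
Continuing the search up to |y| = 40 finds no solutions either.
No (x, y) in the scanned range satisfies the equation.

No integer solutions with |y| ≤ 40.


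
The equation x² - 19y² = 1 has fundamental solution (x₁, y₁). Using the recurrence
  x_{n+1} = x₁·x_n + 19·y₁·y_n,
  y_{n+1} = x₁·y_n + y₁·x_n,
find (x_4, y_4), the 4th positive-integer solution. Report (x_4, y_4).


Step 1: Find the fundamental solution (x₁, y₁) of x² - 19y² = 1.
  Expand √19 as a continued fraction. a₀ = ⌊√19⌋ = 4; iterate m_{k+1} = d_k·a_k − m_k, d_{k+1} = (19 − m_{k+1}²)/d_k, a_{k+1} = ⌊(a₀ + m_{k+1})/d_{k+1}⌋ (starting m₀ = 0, d₀ = 1), with convergents p_k = a_k·p_{k-1} + p_{k-2}, q_k = a_k·q_{k-1} + q_{k-2} (p₋₁ = 1, q₋₁ = 0):
  k = 0: a₀ = 4; p₀/q₀ = 4/1; p₀² − 19·q₀² = 16 − 19 = -3.
  k = 1: m = 4, d = 3, a = ⌊(4 + 4)/3⌋ = 2; p/q = (2·4 + 1)/(2·1 + 0) = 9/2; p² − 19·q² = 81 − 76 = 5.
  k = 2: m = 2, d = 5, a = ⌊(4 + 2)/5⌋ = 1; p/q = (1·9 + 4)/(1·2 + 1) = 13/3; p² − 19·q² = 169 − 171 = -2.
  k = 3: m = 3, d = 2, a = ⌊(4 + 3)/2⌋ = 3; p/q = (3·13 + 9)/(3·3 + 2) = 48/11; p² − 19·q² = 2304 − 2299 = 5.
  k = 4: m = 3, d = 5, a = ⌊(4 + 3)/5⌋ = 1; p/q = (1·48 + 13)/(1·11 + 3) = 61/14; p² − 19·q² = 3721 − 3724 = -3.
  k = 5: m = 2, d = 3, a = ⌊(4 + 2)/3⌋ = 2; p/q = (2·61 + 48)/(2·14 + 11) = 170/39; p² − 19·q² = 28900 − 28899 = 1.
  The first convergent with p² − 19·q² = 1 gives the fundamental solution (x₁, y₁) = (170, 39).
Step 2: Apply the recurrence (x_{n+1}, y_{n+1}) = (x₁x_n + 19y₁y_n, x₁y_n + y₁x_n) repeatedly.
  From (x_1, y_1) = (170, 39): x_2 = 170·170 + 19·39·39 = 57799; y_2 = 170·39 + 39·170 = 13260.
  From (x_2, y_2) = (57799, 13260): x_3 = 170·57799 + 19·39·13260 = 19651490; y_3 = 170·13260 + 39·57799 = 4508361.
  From (x_3, y_3) = (19651490, 4508361): x_4 = 170·19651490 + 19·39·4508361 = 6681448801; y_4 = 170·4508361 + 39·19651490 = 1532829480.
Step 3: Verify x_4² - 19·y_4² = 44641758080384337601 - 44641758080384337600 = 1 (should be 1). ✓

(x_1, y_1) = (170, 39); (x_4, y_4) = (6681448801, 1532829480).


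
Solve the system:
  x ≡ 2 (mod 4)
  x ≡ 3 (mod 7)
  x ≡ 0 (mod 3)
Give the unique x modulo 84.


Moduli 4, 7, 3 are pairwise coprime; by CRT there is a unique solution modulo M = 4 · 7 · 3 = 84.
Solve pairwise, accumulating the modulus:
  Start with x ≡ 2 (mod 4).
  Combine with x ≡ 3 (mod 7): since gcd(4, 7) = 1, we get a unique residue mod 28.
    Write x = 2 + 4·t and substitute into x ≡ 3 (mod 7): 4·t ≡ 3 − 2 = 1 (mod 7).
    The inverse of 4 mod 7 is 2 (since 4·2 = 8 = 1·7 + 1), so t ≡ 2·1 = 2 ≡ 2 (mod 7).
    Then x = 2 + 4·2 = 10, valid modulo lcm(4, 7) = 28: x ≡ 10 (mod 28).
  Combine with x ≡ 0 (mod 3): since gcd(28, 3) = 1, we get a unique residue mod 84.
    Write x = 10 + 28·t and substitute into x ≡ 0 (mod 3): 28·t ≡ 0 − 10 = -10 (mod 3).
    Reduce coefficients mod 3: 1·t ≡ 2 (mod 3).
    So t ≡ 2 (mod 3).
    Then x = 10 + 28·2 = 66, valid modulo lcm(28, 3) = 84: x ≡ 66 (mod 84).
Verify: 66 mod 4 = 2 ✓, 66 mod 7 = 3 ✓, 66 mod 3 = 0 ✓.

x ≡ 66 (mod 84).


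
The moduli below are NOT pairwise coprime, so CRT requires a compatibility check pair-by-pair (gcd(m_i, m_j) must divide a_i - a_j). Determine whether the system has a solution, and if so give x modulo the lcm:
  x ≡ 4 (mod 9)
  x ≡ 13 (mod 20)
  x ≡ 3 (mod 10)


Moduli 9, 20, 10 are not pairwise coprime, so CRT works modulo lcm(m_i) when all pairwise compatibility conditions hold.
Pairwise compatibility: gcd(m_i, m_j) must divide a_i - a_j for every pair.
Merge one congruence at a time:
  Start: x ≡ 4 (mod 9).
  Combine with x ≡ 13 (mod 20): gcd(9, 20) = 1; 13 - 4 = 9, which IS divisible by 1, so compatible.
    Write x = 4 + 9·t and substitute into x ≡ 13 (mod 20): 9·t ≡ 13 − 4 = 9 (mod 20).
    The inverse of 9 mod 20 is 9 (since 9·9 = 81 = 4·20 + 1), so t ≡ 9·9 = 81 ≡ 1 (mod 20).
    Then x = 4 + 9·1 = 13, valid modulo lcm(9, 20) = 180: x ≡ 13 (mod 180).
  Combine with x ≡ 3 (mod 10): gcd(180, 10) = 10; 3 - 13 = -10, which IS divisible by 10, so compatible.
    Write x = 13 + 180·t and substitute into x ≡ 3 (mod 10): 180·t ≡ 3 − 13 = -10 (mod 10).
    Divide the congruence (and modulus) by g = 10: 18·t ≡ -1 (mod 1).
    Modulo 1 every t works; take t = 0.
    Then x = 13 + 180·0 = 13, valid modulo lcm(180, 10) = 180: x ≡ 13 (mod 180).
Verify: 13 mod 9 = 4, 13 mod 20 = 13, 13 mod 10 = 3.

x ≡ 13 (mod 180).


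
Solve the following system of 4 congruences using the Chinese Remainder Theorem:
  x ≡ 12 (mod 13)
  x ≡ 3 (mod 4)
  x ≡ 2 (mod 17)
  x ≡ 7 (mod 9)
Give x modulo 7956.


Product of moduli M = 13 · 4 · 17 · 9 = 7956.
Merge one congruence at a time:
  Start: x ≡ 12 (mod 13).
  Combine with x ≡ 3 (mod 4); new modulus lcm = 52.
    Write x = 12 + 13·t and substitute into x ≡ 3 (mod 4): 13·t ≡ 3 − 12 = -9 (mod 4).
    Reduce coefficients mod 4: 1·t ≡ 3 (mod 4).
    So t ≡ 3 (mod 4).
    Then x = 12 + 13·3 = 51, valid modulo lcm(13, 4) = 52: x ≡ 51 (mod 52).
  Combine with x ≡ 2 (mod 17); new modulus lcm = 884.
    Write x = 51 + 52·t and substitute into x ≡ 2 (mod 17): 52·t ≡ 2 − 51 = -49 (mod 17).
    Reduce coefficients mod 17: 1·t ≡ 2 (mod 17).
    So t ≡ 2 (mod 17).
    Then x = 51 + 52·2 = 155, valid modulo lcm(52, 17) = 884: x ≡ 155 (mod 884).
  Combine with x ≡ 7 (mod 9); new modulus lcm = 7956.
    Write x = 155 + 884·t and substitute into x ≡ 7 (mod 9): 884·t ≡ 7 − 155 = -148 (mod 9).
    Reduce coefficients mod 9: 2·t ≡ 5 (mod 9).
    The inverse of 2 mod 9 is 5 (since 2·5 = 10 = 1·9 + 1), so t ≡ 5·5 = 25 ≡ 7 (mod 9).
    Then x = 155 + 884·7 = 6343, valid modulo lcm(884, 9) = 7956: x ≡ 6343 (mod 7956).
Verify against each original: 6343 mod 13 = 12, 6343 mod 4 = 3, 6343 mod 17 = 2, 6343 mod 9 = 7.

x ≡ 6343 (mod 7956).


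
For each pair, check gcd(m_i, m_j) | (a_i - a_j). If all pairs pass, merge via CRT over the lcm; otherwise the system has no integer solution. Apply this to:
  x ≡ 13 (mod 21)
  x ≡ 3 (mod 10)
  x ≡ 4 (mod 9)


Moduli 21, 10, 9 are not pairwise coprime, so CRT works modulo lcm(m_i) when all pairwise compatibility conditions hold.
Pairwise compatibility: gcd(m_i, m_j) must divide a_i - a_j for every pair.
Merge one congruence at a time:
  Start: x ≡ 13 (mod 21).
  Combine with x ≡ 3 (mod 10): gcd(21, 10) = 1; 3 - 13 = -10, which IS divisible by 1, so compatible.
    Write x = 13 + 21·t and substitute into x ≡ 3 (mod 10): 21·t ≡ 3 − 13 = -10 (mod 10).
    Reduce coefficients mod 10: 1·t ≡ 0 (mod 10).
    So t ≡ 0 (mod 10).
    Then x = 13 + 21·0 = 13, valid modulo lcm(21, 10) = 210: x ≡ 13 (mod 210).
  Combine with x ≡ 4 (mod 9): gcd(210, 9) = 3; 4 - 13 = -9, which IS divisible by 3, so compatible.
    Write x = 13 + 210·t and substitute into x ≡ 4 (mod 9): 210·t ≡ 4 − 13 = -9 (mod 9).
    Divide the congruence (and modulus) by g = 3: 70·t ≡ -3 (mod 3).
    Reduce coefficients mod 3: 1·t ≡ 0 (mod 3).
    So t ≡ 0 (mod 3).
    Then x = 13 + 210·0 = 13, valid modulo lcm(210, 9) = 630: x ≡ 13 (mod 630).
Verify: 13 mod 21 = 13, 13 mod 10 = 3, 13 mod 9 = 4.

x ≡ 13 (mod 630).


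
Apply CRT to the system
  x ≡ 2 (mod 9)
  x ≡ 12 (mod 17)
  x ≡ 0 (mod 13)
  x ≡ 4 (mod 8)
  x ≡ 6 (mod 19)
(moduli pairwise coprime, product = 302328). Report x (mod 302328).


Product of moduli M = 9 · 17 · 13 · 8 · 19 = 302328.
Merge one congruence at a time:
  Start: x ≡ 2 (mod 9).
  Combine with x ≡ 12 (mod 17); new modulus lcm = 153.
    Write x = 2 + 9·t and substitute into x ≡ 12 (mod 17): 9·t ≡ 12 − 2 = 10 (mod 17).
    The inverse of 9 mod 17 is 2 (since 9·2 = 18 = 1·17 + 1), so t ≡ 2·10 = 20 ≡ 3 (mod 17).
    Then x = 2 + 9·3 = 29, valid modulo lcm(9, 17) = 153: x ≡ 29 (mod 153).
  Combine with x ≡ 0 (mod 13); new modulus lcm = 1989.
    Write x = 29 + 153·t and substitute into x ≡ 0 (mod 13): 153·t ≡ 0 − 29 = -29 (mod 13).
    Reduce coefficients mod 13: 10·t ≡ 10 (mod 13).
    The inverse of 10 mod 13 is 4 (since 10·4 = 40 = 3·13 + 1), so t ≡ 4·10 = 40 ≡ 1 (mod 13).
    Then x = 29 + 153·1 = 182, valid modulo lcm(153, 13) = 1989: x ≡ 182 (mod 1989).
  Combine with x ≡ 4 (mod 8); new modulus lcm = 15912.
    Write x = 182 + 1989·t and substitute into x ≡ 4 (mod 8): 1989·t ≡ 4 − 182 = -178 (mod 8).
    Reduce coefficients mod 8: 5·t ≡ 6 (mod 8).
    The inverse of 5 mod 8 is 5 (since 5·5 = 25 = 3·8 + 1), so t ≡ 5·6 = 30 ≡ 6 (mod 8).
    Then x = 182 + 1989·6 = 12116, valid modulo lcm(1989, 8) = 15912: x ≡ 12116 (mod 15912).
  Combine with x ≡ 6 (mod 19); new modulus lcm = 302328.
    Write x = 12116 + 15912·t and substitute into x ≡ 6 (mod 19): 15912·t ≡ 6 − 12116 = -12110 (mod 19).
    Reduce coefficients mod 19: 9·t ≡ 12 (mod 19).
    The inverse of 9 mod 19 is 17 (since 9·17 = 153 = 8·19 + 1), so t ≡ 17·12 = 204 ≡ 14 (mod 19).
    Then x = 12116 + 15912·14 = 234884, valid modulo lcm(15912, 19) = 302328: x ≡ 234884 (mod 302328).
Verify against each original: 234884 mod 9 = 2, 234884 mod 17 = 12, 234884 mod 13 = 0, 234884 mod 8 = 4, 234884 mod 19 = 6.

x ≡ 234884 (mod 302328).


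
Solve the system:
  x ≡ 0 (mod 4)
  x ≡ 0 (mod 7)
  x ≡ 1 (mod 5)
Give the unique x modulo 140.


Moduli 4, 7, 5 are pairwise coprime; by CRT there is a unique solution modulo M = 4 · 7 · 5 = 140.
Solve pairwise, accumulating the modulus:
  Start with x ≡ 0 (mod 4).
  Combine with x ≡ 0 (mod 7): since gcd(4, 7) = 1, we get a unique residue mod 28.
    Write x = 0 + 4·t and substitute into x ≡ 0 (mod 7): 4·t ≡ 0 − 0 = 0 (mod 7).
    The inverse of 4 mod 7 is 2 (since 4·2 = 8 = 1·7 + 1), so t ≡ 2·0 = 0 ≡ 0 (mod 7).
    Then x = 0 + 4·0 = 0, valid modulo lcm(4, 7) = 28: x ≡ 0 (mod 28).
  Combine with x ≡ 1 (mod 5): since gcd(28, 5) = 1, we get a unique residue mod 140.
    Write x = 0 + 28·t and substitute into x ≡ 1 (mod 5): 28·t ≡ 1 − 0 = 1 (mod 5).
    Reduce coefficients mod 5: 3·t ≡ 1 (mod 5).
    The inverse of 3 mod 5 is 2 (since 3·2 = 6 = 1·5 + 1), so t ≡ 2·1 = 2 ≡ 2 (mod 5).
    Then x = 0 + 28·2 = 56, valid modulo lcm(28, 5) = 140: x ≡ 56 (mod 140).
Verify: 56 mod 4 = 0 ✓, 56 mod 7 = 0 ✓, 56 mod 5 = 1 ✓.

x ≡ 56 (mod 140).


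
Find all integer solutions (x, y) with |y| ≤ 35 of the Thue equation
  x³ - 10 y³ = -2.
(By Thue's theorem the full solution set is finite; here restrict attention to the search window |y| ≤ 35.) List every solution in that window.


The equation is x³ - 10y³ = -2. For fixed y, x³ = 10·y³ − 2, so a solution requires the RHS to be a perfect cube.
Strategy: iterate y from -35 to 35, compute RHS = 10·y³ − 2, and check whether it is a (positive or negative) perfect cube.
Check small values of y:
  y = 0: RHS = -2 is not a perfect cube.
  y = 1: RHS = 8 = (2)³ ⇒ x = 2 works.
  y = -1: RHS = -12 is not a perfect cube.
  y = 2: RHS = 78 is not a perfect cube.
  y = -2: RHS = -82 is not a perfect cube.
  y = 3: RHS = 268 is not a perfect cube.
  y = -3: RHS = -272 is not a perfect cube.
Continuing the search up to |y| = 35 finds no further solutions beyond those listed.
Collected solutions: (2, 1).

Solutions (with |y| ≤ 35): (2, 1).


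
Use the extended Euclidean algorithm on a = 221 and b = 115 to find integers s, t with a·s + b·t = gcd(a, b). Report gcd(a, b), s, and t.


Euclidean algorithm on (221, 115) — divide until remainder is 0:
  221 = 1 · 115 + 106
  115 = 1 · 106 + 9
  106 = 11 · 9 + 7
  9 = 1 · 7 + 2
  7 = 3 · 2 + 1
  2 = 2 · 1 + 0
gcd(221, 115) = 1.
Track Bezout coefficients alongside the remainders: start with r₀ = 221 = a·1 + b·0 (s = 1, t = 0) and r₁ = 115 = a·0 + b·1 (s = 0, t = 1); each new remainder r_{k+1} = r_{k-1} − q_k·r_k inherits s_{k+1} = s_{k-1} − q_k·s_k, t_{k+1} = t_{k-1} − q_k·t_k, so r_k = a·s_k + b·t_k at every step:
  q = 1: r = 106, s = 1 − 1·0 = 1, t = 0 − 1·1 = -1  (check: 221·1 + 115·(-1) = 106)
  q = 1: r = 9, s = 0 − 1·1 = -1, t = 1 − 1·(-1) = 2  (check: 221·(-1) + 115·2 = 9)
  q = 11: r = 7, s = 1 − 11·(-1) = 12, t = -1 − 11·2 = -23  (check: 221·12 + 115·(-23) = 7)
  q = 1: r = 2, s = -1 − 1·12 = -13, t = 2 − 1·(-23) = 25  (check: 221·(-13) + 115·25 = 2)
  q = 3: r = 1, s = 12 − 3·(-13) = 51, t = -23 − 3·25 = -98  (check: 221·51 + 115·(-98) = 1)
The row with r = 1 (the gcd) gives the Bezout coefficients s = 51, t = -98.
Result: 221 · (51) + 115 · (-98) = 1.

gcd(221, 115) = 1; s = 51, t = -98 (check: 221·51 + 115·(-98) = 1).


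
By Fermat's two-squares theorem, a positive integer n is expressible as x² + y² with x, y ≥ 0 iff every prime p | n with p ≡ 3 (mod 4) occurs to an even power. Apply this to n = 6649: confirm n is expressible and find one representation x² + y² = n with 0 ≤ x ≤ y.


Step 1: Factor n = 6649 = 61 · 109.
Step 2: Check the mod-4 condition on each prime factor: 61 ≡ 1 (mod 4), exponent 1; 109 ≡ 1 (mod 4), exponent 1.
All primes ≡ 3 (mod 4) appear to even exponent (or don't appear), so by the two-squares theorem n IS expressible as a sum of two squares.
Step 3: Build a representation. Here n = 61 · 109 is a product of primes ≡ 1 (mod 4). Each prime p ≡ 1 (mod 4) is itself a sum of two squares; find a² by testing p − a² for a perfect square:
  61: 61 − 1² = 60, 61 − 2² = 57, 61 − 3² = 52, 61 − 4² = 45, 61 − 5² = 36 = 6² ⇒ 61 = 5² + 6².
  109: 109 − 1² = 108, 109 − 2² = 105, 109 − 3² = 100 = 10² ⇒ 109 = 3² + 10².
  Combine using the Brahmagupta–Fibonacci identity (a² + b²)(c² + d²) = (ac − bd)² + (ad + bc)² = (ac + bd)² + (ad − bc)²:
  61 · 109 = 6649: from (5² + 6²)(3² + 10²), take (5·3 − 6·10, 5·10 + 6·3) = (15 − 60, 50 + 18) = (-45, 68); dropping signs (only squares matter) gives (45, 68); check 45² + 68² = 2025 + 4624 = 6649 ✓.
Step 4: Order so x ≤ y and verify: 45² + 68² = 2025 + 4624 = 6649 = n. ✓

n = 6649 = 45² + 68² (one valid representation with x ≤ y).


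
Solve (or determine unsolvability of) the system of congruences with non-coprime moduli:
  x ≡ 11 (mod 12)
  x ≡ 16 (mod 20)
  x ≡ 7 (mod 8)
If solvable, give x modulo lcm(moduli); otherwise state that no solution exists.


Moduli 12, 20, 8 are not pairwise coprime, so CRT works modulo lcm(m_i) when all pairwise compatibility conditions hold.
Pairwise compatibility: gcd(m_i, m_j) must divide a_i - a_j for every pair.
Merge one congruence at a time:
  Start: x ≡ 11 (mod 12).
  Combine with x ≡ 16 (mod 20): gcd(12, 20) = 4, and 16 - 11 = 5 is NOT divisible by 4.
    ⇒ system is inconsistent (no integer solution).

No solution (the system is inconsistent).


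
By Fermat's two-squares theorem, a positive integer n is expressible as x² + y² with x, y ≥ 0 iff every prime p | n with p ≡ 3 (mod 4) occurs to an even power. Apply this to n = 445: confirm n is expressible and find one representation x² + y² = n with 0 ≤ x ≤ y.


Step 1: Factor n = 445 = 5 · 89.
Step 2: Check the mod-4 condition on each prime factor: 5 ≡ 1 (mod 4), exponent 1; 89 ≡ 1 (mod 4), exponent 1.
All primes ≡ 3 (mod 4) appear to even exponent (or don't appear), so by the two-squares theorem n IS expressible as a sum of two squares.
Step 3: Build a representation. Here n = 5 · 89 is a product of primes ≡ 1 (mod 4). Each prime p ≡ 1 (mod 4) is itself a sum of two squares; find a² by testing p − a² for a perfect square:
  5: 5 − 1² = 4 = 2² ⇒ 5 = 1² + 2².
  89: 89 − 1² = 88, 89 − 2² = 85, 89 − 3² = 80, 89 − 4² = 73, 89 − 5² = 64 = 8² ⇒ 89 = 5² + 8².
  Combine using the Brahmagupta–Fibonacci identity (a² + b²)(c² + d²) = (ac − bd)² + (ad + bc)² = (ac + bd)² + (ad − bc)²:
  5 · 89 = 445: from (1² + 2²)(5² + 8²), take (1·5 − 2·8, 1·8 + 2·5) = (5 − 16, 8 + 10) = (-11, 18); dropping signs (only squares matter) gives (11, 18); check 11² + 18² = 121 + 324 = 445 ✓.
Step 4: Order so x ≤ y and verify: 11² + 18² = 121 + 324 = 445 = n. ✓

n = 445 = 11² + 18² (one valid representation with x ≤ y).


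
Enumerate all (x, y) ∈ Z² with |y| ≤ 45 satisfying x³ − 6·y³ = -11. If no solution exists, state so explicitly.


The equation is x³ - 6y³ = -11. For fixed y, x³ = 6·y³ − 11, so a solution requires the RHS to be a perfect cube.
Strategy: iterate y from -45 to 45, compute RHS = 6·y³ − 11, and check whether it is a (positive or negative) perfect cube.
Check small values of y:
  y = 0: RHS = -11 is not a perfect cube.
  y = 1: RHS = -5 is not a perfect cube.
  y = -1: RHS = -17 is not a perfect cube.
  y = 2: RHS = 37 is not a perfect cube.
  y = -2: RHS = -59 is not a perfect cube.
  y = 3: RHS = 151 is not a perfect cube.
  y = -3: RHS = -173 is not a perfect cube.
Continuing the search up to |y| = 45 finds no solutions either.
No (x, y) in the scanned range satisfies the equation.

No integer solutions with |y| ≤ 45.


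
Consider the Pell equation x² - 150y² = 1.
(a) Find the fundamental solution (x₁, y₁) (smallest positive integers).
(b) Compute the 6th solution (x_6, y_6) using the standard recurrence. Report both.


Step 1: Find the fundamental solution (x₁, y₁) of x² - 150y² = 1.
  Expand √150 as a continued fraction. a₀ = ⌊√150⌋ = 12; iterate m_{k+1} = d_k·a_k − m_k, d_{k+1} = (150 − m_{k+1}²)/d_k, a_{k+1} = ⌊(a₀ + m_{k+1})/d_{k+1}⌋ (starting m₀ = 0, d₀ = 1), with convergents p_k = a_k·p_{k-1} + p_{k-2}, q_k = a_k·q_{k-1} + q_{k-2} (p₋₁ = 1, q₋₁ = 0):
  k = 0: a₀ = 12; p₀/q₀ = 12/1; p₀² − 150·q₀² = 144 − 150 = -6.
  k = 1: m = 12, d = 6, a = ⌊(12 + 12)/6⌋ = 4; p/q = (4·12 + 1)/(4·1 + 0) = 49/4; p² − 150·q² = 2401 − 2400 = 1.
  The first convergent with p² − 150·q² = 1 gives the fundamental solution (x₁, y₁) = (49, 4).
Step 2: Apply the recurrence (x_{n+1}, y_{n+1}) = (x₁x_n + 150y₁y_n, x₁y_n + y₁x_n) repeatedly.
  From (x_1, y_1) = (49, 4): x_2 = 49·49 + 150·4·4 = 4801; y_2 = 49·4 + 4·49 = 392.
  From (x_2, y_2) = (4801, 392): x_3 = 49·4801 + 150·4·392 = 470449; y_3 = 49·392 + 4·4801 = 38412.
  From (x_3, y_3) = (470449, 38412): x_4 = 49·470449 + 150·4·38412 = 46099201; y_4 = 49·38412 + 4·470449 = 3763984.
  From (x_4, y_4) = (46099201, 3763984): x_5 = 49·46099201 + 150·4·3763984 = 4517251249; y_5 = 49·3763984 + 4·46099201 = 368832020.
  From (x_5, y_5) = (4517251249, 368832020): x_6 = 49·4517251249 + 150·4·368832020 = 442644523201; y_6 = 49·368832020 + 4·4517251249 = 36141773976.
Step 3: Verify x_6² - 150·y_6² = 195934173919840627286401 - 195934173919840627286400 = 1 (should be 1). ✓

(x_1, y_1) = (49, 4); (x_6, y_6) = (442644523201, 36141773976).


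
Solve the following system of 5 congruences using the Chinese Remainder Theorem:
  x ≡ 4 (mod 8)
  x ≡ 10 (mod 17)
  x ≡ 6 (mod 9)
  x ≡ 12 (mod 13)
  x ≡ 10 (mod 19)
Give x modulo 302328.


Product of moduli M = 8 · 17 · 9 · 13 · 19 = 302328.
Merge one congruence at a time:
  Start: x ≡ 4 (mod 8).
  Combine with x ≡ 10 (mod 17); new modulus lcm = 136.
    Write x = 4 + 8·t and substitute into x ≡ 10 (mod 17): 8·t ≡ 10 − 4 = 6 (mod 17).
    The inverse of 8 mod 17 is 15 (since 8·15 = 120 = 7·17 + 1), so t ≡ 15·6 = 90 ≡ 5 (mod 17).
    Then x = 4 + 8·5 = 44, valid modulo lcm(8, 17) = 136: x ≡ 44 (mod 136).
  Combine with x ≡ 6 (mod 9); new modulus lcm = 1224.
    Write x = 44 + 136·t and substitute into x ≡ 6 (mod 9): 136·t ≡ 6 − 44 = -38 (mod 9).
    Reduce coefficients mod 9: 1·t ≡ 7 (mod 9).
    So t ≡ 7 (mod 9).
    Then x = 44 + 136·7 = 996, valid modulo lcm(136, 9) = 1224: x ≡ 996 (mod 1224).
  Combine with x ≡ 12 (mod 13); new modulus lcm = 15912.
    Write x = 996 + 1224·t and substitute into x ≡ 12 (mod 13): 1224·t ≡ 12 − 996 = -984 (mod 13).
    Reduce coefficients mod 13: 2·t ≡ 4 (mod 13).
    The inverse of 2 mod 13 is 7 (since 2·7 = 14 = 1·13 + 1), so t ≡ 7·4 = 28 ≡ 2 (mod 13).
    Then x = 996 + 1224·2 = 3444, valid modulo lcm(1224, 13) = 15912: x ≡ 3444 (mod 15912).
  Combine with x ≡ 10 (mod 19); new modulus lcm = 302328.
    Write x = 3444 + 15912·t and substitute into x ≡ 10 (mod 19): 15912·t ≡ 10 − 3444 = -3434 (mod 19).
    Reduce coefficients mod 19: 9·t ≡ 5 (mod 19).
    The inverse of 9 mod 19 is 17 (since 9·17 = 153 = 8·19 + 1), so t ≡ 17·5 = 85 ≡ 9 (mod 19).
    Then x = 3444 + 15912·9 = 146652, valid modulo lcm(15912, 19) = 302328: x ≡ 146652 (mod 302328).
Verify against each original: 146652 mod 8 = 4, 146652 mod 17 = 10, 146652 mod 9 = 6, 146652 mod 13 = 12, 146652 mod 19 = 10.

x ≡ 146652 (mod 302328).


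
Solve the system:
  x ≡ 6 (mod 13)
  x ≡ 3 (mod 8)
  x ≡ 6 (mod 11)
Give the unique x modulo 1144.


Moduli 13, 8, 11 are pairwise coprime; by CRT there is a unique solution modulo M = 13 · 8 · 11 = 1144.
Solve pairwise, accumulating the modulus:
  Start with x ≡ 6 (mod 13).
  Combine with x ≡ 3 (mod 8): since gcd(13, 8) = 1, we get a unique residue mod 104.
    Write x = 6 + 13·t and substitute into x ≡ 3 (mod 8): 13·t ≡ 3 − 6 = -3 (mod 8).
    Reduce coefficients mod 8: 5·t ≡ 5 (mod 8).
    The inverse of 5 mod 8 is 5 (since 5·5 = 25 = 3·8 + 1), so t ≡ 5·5 = 25 ≡ 1 (mod 8).
    Then x = 6 + 13·1 = 19, valid modulo lcm(13, 8) = 104: x ≡ 19 (mod 104).
  Combine with x ≡ 6 (mod 11): since gcd(104, 11) = 1, we get a unique residue mod 1144.
    Write x = 19 + 104·t and substitute into x ≡ 6 (mod 11): 104·t ≡ 6 − 19 = -13 (mod 11).
    Reduce coefficients mod 11: 5·t ≡ 9 (mod 11).
    The inverse of 5 mod 11 is 9 (since 5·9 = 45 = 4·11 + 1), so t ≡ 9·9 = 81 ≡ 4 (mod 11).
    Then x = 19 + 104·4 = 435, valid modulo lcm(104, 11) = 1144: x ≡ 435 (mod 1144).
Verify: 435 mod 13 = 6 ✓, 435 mod 8 = 3 ✓, 435 mod 11 = 6 ✓.

x ≡ 435 (mod 1144).


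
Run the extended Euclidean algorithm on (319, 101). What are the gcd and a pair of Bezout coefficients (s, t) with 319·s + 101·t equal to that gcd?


Euclidean algorithm on (319, 101) — divide until remainder is 0:
  319 = 3 · 101 + 16
  101 = 6 · 16 + 5
  16 = 3 · 5 + 1
  5 = 5 · 1 + 0
gcd(319, 101) = 1.
Track Bezout coefficients alongside the remainders: start with r₀ = 319 = a·1 + b·0 (s = 1, t = 0) and r₁ = 101 = a·0 + b·1 (s = 0, t = 1); each new remainder r_{k+1} = r_{k-1} − q_k·r_k inherits s_{k+1} = s_{k-1} − q_k·s_k, t_{k+1} = t_{k-1} − q_k·t_k, so r_k = a·s_k + b·t_k at every step:
  q = 3: r = 16, s = 1 − 3·0 = 1, t = 0 − 3·1 = -3  (check: 319·1 + 101·(-3) = 16)
  q = 6: r = 5, s = 0 − 6·1 = -6, t = 1 − 6·(-3) = 19  (check: 319·(-6) + 101·19 = 5)
  q = 3: r = 1, s = 1 − 3·(-6) = 19, t = -3 − 3·19 = -60  (check: 319·19 + 101·(-60) = 1)
The row with r = 1 (the gcd) gives the Bezout coefficients s = 19, t = -60.
Result: 319 · (19) + 101 · (-60) = 1.

gcd(319, 101) = 1; s = 19, t = -60 (check: 319·19 + 101·(-60) = 1).


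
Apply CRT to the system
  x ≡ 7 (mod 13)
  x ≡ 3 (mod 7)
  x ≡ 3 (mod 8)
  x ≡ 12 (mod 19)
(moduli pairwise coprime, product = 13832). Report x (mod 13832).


Product of moduli M = 13 · 7 · 8 · 19 = 13832.
Merge one congruence at a time:
  Start: x ≡ 7 (mod 13).
  Combine with x ≡ 3 (mod 7); new modulus lcm = 91.
    Write x = 7 + 13·t and substitute into x ≡ 3 (mod 7): 13·t ≡ 3 − 7 = -4 (mod 7).
    Reduce coefficients mod 7: 6·t ≡ 3 (mod 7).
    The inverse of 6 mod 7 is 6 (since 6·6 = 36 = 5·7 + 1), so t ≡ 6·3 = 18 ≡ 4 (mod 7).
    Then x = 7 + 13·4 = 59, valid modulo lcm(13, 7) = 91: x ≡ 59 (mod 91).
  Combine with x ≡ 3 (mod 8); new modulus lcm = 728.
    Write x = 59 + 91·t and substitute into x ≡ 3 (mod 8): 91·t ≡ 3 − 59 = -56 (mod 8).
    Reduce coefficients mod 8: 3·t ≡ 0 (mod 8).
    The inverse of 3 mod 8 is 3 (since 3·3 = 9 = 1·8 + 1), so t ≡ 3·0 = 0 ≡ 0 (mod 8).
    Then x = 59 + 91·0 = 59, valid modulo lcm(91, 8) = 728: x ≡ 59 (mod 728).
  Combine with x ≡ 12 (mod 19); new modulus lcm = 13832.
    Write x = 59 + 728·t and substitute into x ≡ 12 (mod 19): 728·t ≡ 12 − 59 = -47 (mod 19).
    Reduce coefficients mod 19: 6·t ≡ 10 (mod 19).
    The inverse of 6 mod 19 is 16 (since 6·16 = 96 = 5·19 + 1), so t ≡ 16·10 = 160 ≡ 8 (mod 19).
    Then x = 59 + 728·8 = 5883, valid modulo lcm(728, 19) = 13832: x ≡ 5883 (mod 13832).
Verify against each original: 5883 mod 13 = 7, 5883 mod 7 = 3, 5883 mod 8 = 3, 5883 mod 19 = 12.

x ≡ 5883 (mod 13832).


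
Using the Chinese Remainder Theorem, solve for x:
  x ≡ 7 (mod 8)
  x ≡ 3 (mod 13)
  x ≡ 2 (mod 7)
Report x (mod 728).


Moduli 8, 13, 7 are pairwise coprime; by CRT there is a unique solution modulo M = 8 · 13 · 7 = 728.
Solve pairwise, accumulating the modulus:
  Start with x ≡ 7 (mod 8).
  Combine with x ≡ 3 (mod 13): since gcd(8, 13) = 1, we get a unique residue mod 104.
    Write x = 7 + 8·t and substitute into x ≡ 3 (mod 13): 8·t ≡ 3 − 7 = -4 (mod 13).
    Reduce coefficients mod 13: 8·t ≡ 9 (mod 13).
    The inverse of 8 mod 13 is 5 (since 8·5 = 40 = 3·13 + 1), so t ≡ 5·9 = 45 ≡ 6 (mod 13).
    Then x = 7 + 8·6 = 55, valid modulo lcm(8, 13) = 104: x ≡ 55 (mod 104).
  Combine with x ≡ 2 (mod 7): since gcd(104, 7) = 1, we get a unique residue mod 728.
    Write x = 55 + 104·t and substitute into x ≡ 2 (mod 7): 104·t ≡ 2 − 55 = -53 (mod 7).
    Reduce coefficients mod 7: 6·t ≡ 3 (mod 7).
    The inverse of 6 mod 7 is 6 (since 6·6 = 36 = 5·7 + 1), so t ≡ 6·3 = 18 ≡ 4 (mod 7).
    Then x = 55 + 104·4 = 471, valid modulo lcm(104, 7) = 728: x ≡ 471 (mod 728).
Verify: 471 mod 8 = 7 ✓, 471 mod 13 = 3 ✓, 471 mod 7 = 2 ✓.

x ≡ 471 (mod 728).


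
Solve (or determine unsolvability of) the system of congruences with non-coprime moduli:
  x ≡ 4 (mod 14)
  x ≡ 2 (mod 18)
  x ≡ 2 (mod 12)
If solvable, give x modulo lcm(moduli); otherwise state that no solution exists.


Moduli 14, 18, 12 are not pairwise coprime, so CRT works modulo lcm(m_i) when all pairwise compatibility conditions hold.
Pairwise compatibility: gcd(m_i, m_j) must divide a_i - a_j for every pair.
Merge one congruence at a time:
  Start: x ≡ 4 (mod 14).
  Combine with x ≡ 2 (mod 18): gcd(14, 18) = 2; 2 - 4 = -2, which IS divisible by 2, so compatible.
    Write x = 4 + 14·t and substitute into x ≡ 2 (mod 18): 14·t ≡ 2 − 4 = -2 (mod 18).
    Divide the congruence (and modulus) by g = 2: 7·t ≡ -1 (mod 9).
    Reduce coefficients mod 9: 7·t ≡ 8 (mod 9).
    The inverse of 7 mod 9 is 4 (since 7·4 = 28 = 3·9 + 1), so t ≡ 4·8 = 32 ≡ 5 (mod 9).
    Then x = 4 + 14·5 = 74, valid modulo lcm(14, 18) = 126: x ≡ 74 (mod 126).
  Combine with x ≡ 2 (mod 12): gcd(126, 12) = 6; 2 - 74 = -72, which IS divisible by 6, so compatible.
    Write x = 74 + 126·t and substitute into x ≡ 2 (mod 12): 126·t ≡ 2 − 74 = -72 (mod 12).
    Divide the congruence (and modulus) by g = 6: 21·t ≡ -12 (mod 2).
    Reduce coefficients mod 2: 1·t ≡ 0 (mod 2).
    So t ≡ 0 (mod 2).
    Then x = 74 + 126·0 = 74, valid modulo lcm(126, 12) = 252: x ≡ 74 (mod 252).
Verify: 74 mod 14 = 4, 74 mod 18 = 2, 74 mod 12 = 2.

x ≡ 74 (mod 252).
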